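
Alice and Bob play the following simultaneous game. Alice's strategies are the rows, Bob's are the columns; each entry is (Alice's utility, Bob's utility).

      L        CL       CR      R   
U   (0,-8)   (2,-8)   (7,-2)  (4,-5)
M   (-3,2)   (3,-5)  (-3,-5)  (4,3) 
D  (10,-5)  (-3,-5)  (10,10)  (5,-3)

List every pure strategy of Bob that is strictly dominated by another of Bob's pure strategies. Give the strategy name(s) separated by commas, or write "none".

L, CL

L: dominated, since R does at least as well everywhere (U: -5>-8, M: 3>2, D: -3>-5).
CL is strictly dominated by R (U: -5>-8, M: 3>-5, D: -3>-5).
Nothing dominates CR: L at U (-2>-8); CL at U (-2>-8); R at U (-2>-5).
R: no other strategy beats it everywhere (L at U (-5>-8); CL at U (-5>-8); CR at M (3>-5)).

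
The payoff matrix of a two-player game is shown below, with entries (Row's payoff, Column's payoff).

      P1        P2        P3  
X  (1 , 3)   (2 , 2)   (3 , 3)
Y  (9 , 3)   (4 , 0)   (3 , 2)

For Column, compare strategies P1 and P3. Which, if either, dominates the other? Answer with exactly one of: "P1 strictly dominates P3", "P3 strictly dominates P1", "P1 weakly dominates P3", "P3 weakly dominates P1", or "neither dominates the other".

Compare P1 to P3 across each opponent action: X: 3=3, Y: 3>2.
P1 is at least as good everywhere and strictly better somewhere (tied only at X), so P1 weakly but not strictly dominates P3.

P1 weakly dominates P3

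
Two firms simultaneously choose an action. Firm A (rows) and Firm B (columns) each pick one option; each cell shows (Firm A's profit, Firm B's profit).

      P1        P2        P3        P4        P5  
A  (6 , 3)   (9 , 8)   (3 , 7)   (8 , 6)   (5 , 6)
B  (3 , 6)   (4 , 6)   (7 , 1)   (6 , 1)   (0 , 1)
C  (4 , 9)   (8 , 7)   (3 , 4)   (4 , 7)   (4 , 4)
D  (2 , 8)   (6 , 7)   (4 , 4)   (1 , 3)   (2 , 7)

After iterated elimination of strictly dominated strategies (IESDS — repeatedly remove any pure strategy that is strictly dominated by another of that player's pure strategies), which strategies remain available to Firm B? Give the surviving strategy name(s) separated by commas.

P2

Firm B's strategy P3 is strictly dominated by P2 (A: 8>7, B: 6>1, C: 7>4, D: 7>4) and is removed.
For Firm A, A strictly dominates B on the remaining columns (P1: 6>3, P2: 9>4, P4: 8>6, P5: 5>0); eliminate B.
Firm A's strategy C is strictly dominated by A (P1: 6>4, P2: 9>8, P4: 8>4, P5: 5>4) and is removed.
Firm A's strategy D is strictly dominated by A (P1: 6>2, P2: 9>6, P4: 8>1, P5: 5>2) and is removed.
Firm B's strategy P1 is strictly dominated by P2 (A: 8>3) and is removed.
Firm B's strategy P4 is strictly dominated by P2 (A: 8>6) and is removed.
For Firm B, P2 strictly dominates P5 on the remaining rows (A: 8>6); eliminate P5.
Among the remaining strategies, none is strictly dominated by another pure strategy of the same player, so the elimination stops.
Surviving strategies — Firm A: {A}; Firm B: {P2}.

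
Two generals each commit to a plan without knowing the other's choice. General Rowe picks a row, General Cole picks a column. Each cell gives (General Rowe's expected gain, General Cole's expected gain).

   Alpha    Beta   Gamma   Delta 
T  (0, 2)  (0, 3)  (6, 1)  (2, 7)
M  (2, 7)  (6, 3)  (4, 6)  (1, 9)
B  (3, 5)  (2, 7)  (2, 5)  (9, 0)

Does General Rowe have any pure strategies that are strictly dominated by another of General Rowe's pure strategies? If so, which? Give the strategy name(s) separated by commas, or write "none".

T is not dominated — it holds its own against M at Gamma (6>4); B at Gamma (6>2).
M is not dominated — it holds its own against T at Alpha (2>0); B at Beta (6>2).
B: no other strategy beats it everywhere (T at Alpha (3>0); M at Alpha (3>2)).

none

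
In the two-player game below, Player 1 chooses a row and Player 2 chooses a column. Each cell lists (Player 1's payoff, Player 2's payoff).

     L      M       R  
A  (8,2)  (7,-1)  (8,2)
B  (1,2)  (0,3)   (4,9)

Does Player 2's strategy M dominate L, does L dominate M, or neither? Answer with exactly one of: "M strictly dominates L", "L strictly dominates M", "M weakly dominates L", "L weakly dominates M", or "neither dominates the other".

Compare M to L across every action of Player 1: A: -1<2, B: 3>2.
M does better at B but worse at A; neither strategy dominates the other.

neither dominates the other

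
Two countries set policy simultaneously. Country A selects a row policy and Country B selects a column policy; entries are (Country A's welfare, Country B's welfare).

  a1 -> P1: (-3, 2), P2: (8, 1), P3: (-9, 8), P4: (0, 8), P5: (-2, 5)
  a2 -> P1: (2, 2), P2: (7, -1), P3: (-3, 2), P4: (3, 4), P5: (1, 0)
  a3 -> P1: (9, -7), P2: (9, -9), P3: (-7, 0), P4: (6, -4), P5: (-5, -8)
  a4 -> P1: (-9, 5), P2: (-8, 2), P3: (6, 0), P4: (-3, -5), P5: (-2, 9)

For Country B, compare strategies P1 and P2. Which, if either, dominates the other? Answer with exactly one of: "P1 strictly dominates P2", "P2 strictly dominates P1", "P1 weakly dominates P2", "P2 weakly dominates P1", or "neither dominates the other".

P1 strictly dominates P2

P1's payoffs vs P2's, by Country A's action — a1: 2>1, a2: 2>-1, a3: -7>-9, a4: 5>2.
Every comparison favours P1, so P1 strictly dominates P2.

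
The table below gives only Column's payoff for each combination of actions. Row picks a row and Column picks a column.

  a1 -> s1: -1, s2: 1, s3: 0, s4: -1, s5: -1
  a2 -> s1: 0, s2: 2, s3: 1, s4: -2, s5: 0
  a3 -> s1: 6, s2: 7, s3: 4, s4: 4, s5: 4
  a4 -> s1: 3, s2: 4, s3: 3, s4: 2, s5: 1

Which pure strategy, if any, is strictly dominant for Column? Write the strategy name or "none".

s2

s2 vs s1: a1: 1>-1, a2: 2>0, a3: 7>6, a4: 4>3.
s2 vs s3: a1: 1>0, a2: 2>1, a3: 7>4, a4: 4>3.
s2 vs s4: a1: 1>-1, a2: 2>-2, a3: 7>4, a4: 4>2.
s2 vs s5: a1: 1>-1, a2: 2>0, a3: 7>4, a4: 4>1.
s2 strictly beats every other strategy against every opponent action, so it is strictly dominant.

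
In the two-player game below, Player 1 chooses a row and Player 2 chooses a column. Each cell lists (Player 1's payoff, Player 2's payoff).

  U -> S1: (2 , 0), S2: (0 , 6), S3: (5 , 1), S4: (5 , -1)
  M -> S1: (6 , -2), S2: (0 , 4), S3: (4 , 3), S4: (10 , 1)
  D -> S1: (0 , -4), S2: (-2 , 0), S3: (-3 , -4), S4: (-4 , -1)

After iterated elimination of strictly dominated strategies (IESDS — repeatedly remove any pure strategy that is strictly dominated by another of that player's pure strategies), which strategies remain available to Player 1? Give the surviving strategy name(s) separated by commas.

For Player 1, U strictly dominates D on the remaining columns (S1: 2>0, S2: 0>-2, S3: 5>-3, S4: 5>-4); eliminate D.
Player 2's strategy S1 is strictly dominated by S2 (U: 6>0, M: 4>-2) and is removed.
Column S3 is eliminated: S2 beats it against every remaining row (U: 6>1, M: 4>3).
Player 2's strategy S4 is strictly dominated by S2 (U: 6>-1, M: 4>1) and is removed.
Among the remaining strategies, none is strictly dominated by another pure strategy of the same player, so the elimination stops.
Surviving strategies — Player 1: {U, M}; Player 2: {S2}.

U, M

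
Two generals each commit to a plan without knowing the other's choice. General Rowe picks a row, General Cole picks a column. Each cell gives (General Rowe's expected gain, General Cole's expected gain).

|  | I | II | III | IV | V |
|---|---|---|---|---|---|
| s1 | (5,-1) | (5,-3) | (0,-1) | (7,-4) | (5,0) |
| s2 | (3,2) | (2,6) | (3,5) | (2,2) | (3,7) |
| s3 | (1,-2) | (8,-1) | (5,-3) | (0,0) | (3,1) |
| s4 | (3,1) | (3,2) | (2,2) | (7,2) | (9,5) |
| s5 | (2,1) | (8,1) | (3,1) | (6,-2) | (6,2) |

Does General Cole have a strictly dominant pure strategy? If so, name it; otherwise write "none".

V vs I: s1: 0>-1, s2: 7>2, s3: 1>-2, s4: 5>1, s5: 2>1.
V vs II: s1: 0>-3, s2: 7>6, s3: 1>-1, s4: 5>2, s5: 2>1.
V vs III: s1: 0>-1, s2: 7>5, s3: 1>-3, s4: 5>2, s5: 2>1.
V vs IV: s1: 0>-4, s2: 7>2, s3: 1>0, s4: 5>2, s5: 2>-2.
V strictly beats every other strategy against every opponent action, so it is strictly dominant.

V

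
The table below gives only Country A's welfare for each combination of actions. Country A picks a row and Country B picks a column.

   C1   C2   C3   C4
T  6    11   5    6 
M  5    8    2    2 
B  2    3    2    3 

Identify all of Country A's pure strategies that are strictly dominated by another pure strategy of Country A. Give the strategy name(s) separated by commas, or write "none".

M, B

Nothing dominates T: M at C1 (6>5); B at C1 (6>2).
M is strictly dominated by T (C1: 6>5, C2: 11>8, C3: 5>2, C4: 6>2).
B: dominated, since T does at least as well everywhere (C1: 6>2, C2: 11>3, C3: 5>2, C4: 6>3).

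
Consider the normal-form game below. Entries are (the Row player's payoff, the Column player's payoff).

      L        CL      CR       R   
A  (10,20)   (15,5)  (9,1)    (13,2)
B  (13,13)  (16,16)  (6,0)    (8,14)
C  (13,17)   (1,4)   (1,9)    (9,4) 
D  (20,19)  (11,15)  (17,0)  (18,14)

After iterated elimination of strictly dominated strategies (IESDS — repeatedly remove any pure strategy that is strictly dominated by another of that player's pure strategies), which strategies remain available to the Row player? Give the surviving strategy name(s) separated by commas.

B, D

The Row player's strategy C is strictly dominated by D (L: 20>13, CL: 11>1, CR: 17>1, R: 18>9) and is removed.
The Column player's strategy CR is strictly dominated by L (A: 20>1, B: 13>0, D: 19>0) and is removed.
Column R is eliminated: CL beats it against every remaining row (A: 5>2, B: 16>14, D: 15>14).
For the Row player, B strictly dominates A on the remaining columns (L: 13>10, CL: 16>15); eliminate A.
Among the remaining strategies, none is strictly dominated by another pure strategy of the same player, so the elimination stops.
Surviving strategies — the Row player: {B, D}; the Column player: {L, CL}.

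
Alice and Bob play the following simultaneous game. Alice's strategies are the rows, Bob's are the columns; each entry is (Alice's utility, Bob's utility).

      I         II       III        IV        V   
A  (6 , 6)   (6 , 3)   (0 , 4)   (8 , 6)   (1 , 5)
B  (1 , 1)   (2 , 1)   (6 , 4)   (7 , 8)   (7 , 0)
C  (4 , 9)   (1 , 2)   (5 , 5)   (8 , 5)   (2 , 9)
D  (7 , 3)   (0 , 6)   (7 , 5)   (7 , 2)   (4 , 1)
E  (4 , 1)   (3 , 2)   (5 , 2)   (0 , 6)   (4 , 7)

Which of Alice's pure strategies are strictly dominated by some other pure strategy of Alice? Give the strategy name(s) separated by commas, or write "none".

A is not dominated — it holds its own against B at I (6>1); C at I (6>4); D at II (6>0); E at I (6>4).
B: no other strategy beats it everywhere (A at III (6>0); C at II (2>1); D at II (2>0); E at III (6>5)).
C is not dominated — it holds its own against A at III (5>0); B at I (4>1); D at II (1>0); E at I (4=4).
D: no other strategy beats it everywhere (A at I (7>6); B at I (7>1); C at I (7>4); E at I (7>4)).
E is not dominated — it holds its own against A at III (5>0); B at I (4>1); C at I (4=4); D at II (3>0).

none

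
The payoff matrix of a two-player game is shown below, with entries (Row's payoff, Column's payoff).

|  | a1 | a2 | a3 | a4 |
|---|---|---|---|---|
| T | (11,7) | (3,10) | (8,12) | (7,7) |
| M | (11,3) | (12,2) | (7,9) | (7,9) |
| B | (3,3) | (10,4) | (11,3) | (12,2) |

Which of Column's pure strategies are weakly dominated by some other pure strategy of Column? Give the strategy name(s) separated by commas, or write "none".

a1 is weakly dominated by a3 (T: 12>7, M: 9>3, B: 3=3).
a2 is not dominated — it holds its own against a1 at T (10>7); a3 at B (4>3); a4 at T (10>7).
Nothing dominates a3: a1 at T (12>7); a2 at T (12>10); a4 at T (12>7).
a4: dominated, since a3 does at least as well everywhere (T: 12>7, M: 9=9, B: 3>2).

a1, a4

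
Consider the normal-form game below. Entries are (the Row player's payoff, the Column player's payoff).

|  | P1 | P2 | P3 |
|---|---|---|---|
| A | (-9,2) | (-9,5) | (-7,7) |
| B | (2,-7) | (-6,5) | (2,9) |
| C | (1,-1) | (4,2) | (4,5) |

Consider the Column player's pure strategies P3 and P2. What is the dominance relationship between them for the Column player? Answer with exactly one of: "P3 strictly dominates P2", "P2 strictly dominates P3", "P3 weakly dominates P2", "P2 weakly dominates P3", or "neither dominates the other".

P3's payoffs vs P2's, by the Row player's action — A: 7>5, B: 9>5, C: 5>2.
Every comparison favours P3, so P3 strictly dominates P2.

P3 strictly dominates P2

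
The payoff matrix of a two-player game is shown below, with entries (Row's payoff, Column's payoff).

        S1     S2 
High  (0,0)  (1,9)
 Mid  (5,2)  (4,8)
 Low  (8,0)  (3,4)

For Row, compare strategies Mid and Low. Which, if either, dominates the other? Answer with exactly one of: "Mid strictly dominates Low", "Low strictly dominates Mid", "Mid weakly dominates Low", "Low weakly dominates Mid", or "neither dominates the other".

Mid's payoffs vs Low's, by Column's action — S1: 5<8, S2: 4>3.
Mid does better at S2 but worse at S1; neither strategy dominates the other.

neither dominates the other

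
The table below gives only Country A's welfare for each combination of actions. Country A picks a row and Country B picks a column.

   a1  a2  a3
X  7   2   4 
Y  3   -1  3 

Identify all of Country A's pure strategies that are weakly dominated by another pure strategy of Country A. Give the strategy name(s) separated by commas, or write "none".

X is not dominated — it holds its own against Y at a1 (7>3).
Y: dominated, since X does at least as well everywhere (a1: 7>3, a2: 2>-1, a3: 4>3).

Y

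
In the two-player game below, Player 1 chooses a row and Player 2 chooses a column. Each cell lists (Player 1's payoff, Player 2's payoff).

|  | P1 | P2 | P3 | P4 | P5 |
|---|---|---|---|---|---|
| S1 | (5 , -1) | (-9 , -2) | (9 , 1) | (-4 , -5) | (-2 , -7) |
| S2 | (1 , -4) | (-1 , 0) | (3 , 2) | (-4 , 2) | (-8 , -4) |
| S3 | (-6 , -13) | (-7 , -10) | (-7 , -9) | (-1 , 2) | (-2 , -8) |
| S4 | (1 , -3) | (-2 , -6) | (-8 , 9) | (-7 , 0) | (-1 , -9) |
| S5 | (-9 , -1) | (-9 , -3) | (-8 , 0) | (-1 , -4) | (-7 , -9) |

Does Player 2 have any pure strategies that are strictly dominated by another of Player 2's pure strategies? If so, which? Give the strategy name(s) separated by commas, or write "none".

P1, P2, P5

P1: dominated, since P3 does at least as well everywhere (S1: 1>-1, S2: 2>-4, S3: -9>-13, S4: 9>-3, S5: 0>-1).
P2: dominated, since P3 does at least as well everywhere (S1: 1>-2, S2: 2>0, S3: -9>-10, S4: 9>-6, S5: 0>-3).
P3: no other strategy beats it everywhere (P1 at S1 (1>-1); P2 at S1 (1>-2); P4 at S1 (1>-5); P5 at S1 (1>-7)).
P4: no other strategy beats it everywhere (P1 at S2 (2>-4); P2 at S2 (2>0); P3 at S2 (2=2); P5 at S1 (-5>-7)).
P5: dominated, since P4 does at least as well everywhere (S1: -5>-7, S2: 2>-4, S3: 2>-8, S4: 0>-9, S5: -4>-9).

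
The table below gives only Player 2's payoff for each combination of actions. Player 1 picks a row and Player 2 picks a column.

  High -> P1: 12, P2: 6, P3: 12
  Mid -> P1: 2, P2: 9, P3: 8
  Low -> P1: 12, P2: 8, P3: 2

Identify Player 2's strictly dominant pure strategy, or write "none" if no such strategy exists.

none

P1 fails to dominate P2 at Mid (2<9).
P2 fails to dominate P1 at High (6<12).
P3 fails to dominate P1 at High (12=12).
No single strategy dominates all the others.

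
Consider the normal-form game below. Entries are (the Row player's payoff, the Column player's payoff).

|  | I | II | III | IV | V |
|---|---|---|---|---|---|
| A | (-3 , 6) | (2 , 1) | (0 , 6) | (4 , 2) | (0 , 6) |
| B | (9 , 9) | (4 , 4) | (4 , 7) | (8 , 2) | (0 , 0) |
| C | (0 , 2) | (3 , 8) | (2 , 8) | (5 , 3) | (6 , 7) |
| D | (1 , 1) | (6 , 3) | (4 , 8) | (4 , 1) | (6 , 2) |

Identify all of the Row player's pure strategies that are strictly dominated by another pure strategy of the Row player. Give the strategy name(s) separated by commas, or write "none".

A

C strictly dominates A — I: 0>-3, II: 3>2, III: 2>0, IV: 5>4, V: 6>0.
B is not dominated — it holds its own against A at I (9>-3); C at I (9>0); D at I (9>1).
C is not dominated — it holds its own against A at I (0>-3); B at V (6>0); D at IV (5>4).
D: no other strategy beats it everywhere (A at I (1>-3); B at II (6>4); C at I (1>0)).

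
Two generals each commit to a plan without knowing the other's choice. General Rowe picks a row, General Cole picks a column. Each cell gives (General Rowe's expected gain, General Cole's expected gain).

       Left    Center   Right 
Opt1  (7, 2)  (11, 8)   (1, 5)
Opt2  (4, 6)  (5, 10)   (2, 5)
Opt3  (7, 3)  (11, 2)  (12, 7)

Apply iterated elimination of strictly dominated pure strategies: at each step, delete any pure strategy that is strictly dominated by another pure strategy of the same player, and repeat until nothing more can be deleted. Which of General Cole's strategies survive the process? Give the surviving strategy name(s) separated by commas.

For General Rowe, Opt3 strictly dominates Opt2 on the remaining columns (Left: 7>4, Center: 11>5, Right: 12>2); eliminate Opt2.
Column Left is eliminated: Right beats it against every remaining row (Opt1: 5>2, Opt3: 7>3).
Among the remaining strategies, none is strictly dominated by another pure strategy of the same player, so the elimination stops.
Surviving strategies — General Rowe: {Opt1, Opt3}; General Cole: {Center, Right}.

Center, Right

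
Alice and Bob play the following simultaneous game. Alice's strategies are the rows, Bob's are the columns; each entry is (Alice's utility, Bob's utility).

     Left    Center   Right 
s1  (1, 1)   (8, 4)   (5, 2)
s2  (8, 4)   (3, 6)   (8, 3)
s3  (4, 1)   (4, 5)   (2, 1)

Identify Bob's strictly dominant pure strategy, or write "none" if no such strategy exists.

Center vs Left: s1: 4>1, s2: 6>4, s3: 5>1.
Center vs Right: s1: 4>2, s2: 6>3, s3: 5>1.
Center strictly beats every other strategy against every opponent action, so it is strictly dominant.

Center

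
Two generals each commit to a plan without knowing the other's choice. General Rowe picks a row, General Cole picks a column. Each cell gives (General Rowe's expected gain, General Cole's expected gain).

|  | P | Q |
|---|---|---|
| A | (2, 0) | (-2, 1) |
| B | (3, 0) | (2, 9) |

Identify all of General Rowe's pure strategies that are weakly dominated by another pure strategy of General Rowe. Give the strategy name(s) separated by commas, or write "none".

A: dominated, since B does at least as well everywhere (P: 3>2, Q: 2>-2).
B is not dominated — it holds its own against A at P (3>2).

A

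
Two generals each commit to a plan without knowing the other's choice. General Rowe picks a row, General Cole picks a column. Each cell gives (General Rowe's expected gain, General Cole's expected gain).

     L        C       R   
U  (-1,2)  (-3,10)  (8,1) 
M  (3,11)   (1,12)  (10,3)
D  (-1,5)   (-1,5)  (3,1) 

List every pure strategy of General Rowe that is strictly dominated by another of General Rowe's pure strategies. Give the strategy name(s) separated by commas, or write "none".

U, D

U: dominated, since M does at least as well everywhere (L: 3>-1, C: 1>-3, R: 10>8).
M is not dominated — it holds its own against U at L (3>-1); D at L (3>-1).
M strictly dominates D — L: 3>-1, C: 1>-1, R: 10>3.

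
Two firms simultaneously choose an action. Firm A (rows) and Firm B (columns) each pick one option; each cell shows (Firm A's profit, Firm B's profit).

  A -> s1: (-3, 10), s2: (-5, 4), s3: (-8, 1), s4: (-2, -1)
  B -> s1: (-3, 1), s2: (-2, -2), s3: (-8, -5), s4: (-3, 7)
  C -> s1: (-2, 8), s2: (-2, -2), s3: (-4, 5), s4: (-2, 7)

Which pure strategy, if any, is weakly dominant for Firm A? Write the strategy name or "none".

C vs A: s1: -2>-3, s2: -2>-5, s3: -4>-8, s4: -2=-2.
C vs B: s1: -2>-3, s2: -2=-2, s3: -4>-8, s4: -2>-3.
C is at least as good as every other strategy against every opponent action, so it is weakly dominant.

C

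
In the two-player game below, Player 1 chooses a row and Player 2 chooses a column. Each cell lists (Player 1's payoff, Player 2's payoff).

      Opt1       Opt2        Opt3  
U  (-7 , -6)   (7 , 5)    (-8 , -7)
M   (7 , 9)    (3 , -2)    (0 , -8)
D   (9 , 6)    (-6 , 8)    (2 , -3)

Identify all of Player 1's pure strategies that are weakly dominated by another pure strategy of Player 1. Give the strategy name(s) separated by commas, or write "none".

none

Nothing dominates U: M at Opt2 (7>3); D at Opt2 (7>-6).
Nothing dominates M: U at Opt1 (7>-7); D at Opt2 (3>-6).
D: no other strategy beats it everywhere (U at Opt1 (9>-7); M at Opt1 (9>7)).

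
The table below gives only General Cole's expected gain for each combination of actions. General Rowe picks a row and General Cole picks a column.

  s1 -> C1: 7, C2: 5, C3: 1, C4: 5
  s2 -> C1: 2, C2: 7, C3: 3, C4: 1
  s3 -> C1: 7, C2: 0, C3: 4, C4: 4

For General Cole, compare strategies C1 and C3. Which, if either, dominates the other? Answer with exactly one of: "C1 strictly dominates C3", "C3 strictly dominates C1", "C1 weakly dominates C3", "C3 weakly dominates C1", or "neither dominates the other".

Compare C1 to C3 across each choice by General Rowe: s1: 7>1, s2: 2<3, s3: 7>4.
C1 does better at s1, s3 but worse at s2; neither strategy dominates the other.

neither dominates the other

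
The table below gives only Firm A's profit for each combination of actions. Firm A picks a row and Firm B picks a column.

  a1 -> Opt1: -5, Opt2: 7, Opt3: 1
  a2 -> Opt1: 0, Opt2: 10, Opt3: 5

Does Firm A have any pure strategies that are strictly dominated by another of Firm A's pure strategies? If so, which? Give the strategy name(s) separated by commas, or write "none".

a1: dominated, since a2 does at least as well everywhere (Opt1: 0>-5, Opt2: 10>7, Opt3: 5>1).
a2 is not dominated — it holds its own against a1 at Opt1 (0>-5).

a1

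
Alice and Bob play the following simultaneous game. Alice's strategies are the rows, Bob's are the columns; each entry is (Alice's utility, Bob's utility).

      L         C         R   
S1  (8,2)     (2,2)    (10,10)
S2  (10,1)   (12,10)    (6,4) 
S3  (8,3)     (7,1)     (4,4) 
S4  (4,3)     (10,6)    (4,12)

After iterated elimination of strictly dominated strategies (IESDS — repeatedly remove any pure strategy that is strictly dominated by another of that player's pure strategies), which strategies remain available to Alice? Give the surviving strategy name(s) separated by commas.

For Alice, S2 strictly dominates S3 on the remaining columns (L: 10>8, C: 12>7, R: 6>4); eliminate S3.
Alice's strategy S4 is strictly dominated by S2 (L: 10>4, C: 12>10, R: 6>4) and is removed.
For Bob, R strictly dominates L on the remaining rows (S1: 10>2, S2: 4>1); eliminate L.
Among the remaining strategies, none is strictly dominated by another pure strategy of the same player, so the elimination stops.
Surviving strategies — Alice: {S1, S2}; Bob: {C, R}.

S1, S2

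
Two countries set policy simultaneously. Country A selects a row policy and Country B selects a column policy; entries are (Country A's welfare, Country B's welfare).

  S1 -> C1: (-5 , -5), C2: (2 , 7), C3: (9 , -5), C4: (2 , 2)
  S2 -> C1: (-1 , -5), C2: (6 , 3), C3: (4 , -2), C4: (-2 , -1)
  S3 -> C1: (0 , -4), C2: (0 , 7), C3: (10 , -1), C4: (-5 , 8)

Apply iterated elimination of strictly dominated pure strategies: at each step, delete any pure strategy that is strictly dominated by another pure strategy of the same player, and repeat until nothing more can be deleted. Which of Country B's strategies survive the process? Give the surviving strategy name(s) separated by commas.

Column C1 is eliminated: C2 beats it against every remaining row (S1: 7>-5, S2: 3>-5, S3: 7>-4).
For Country B, C2 strictly dominates C3 on the remaining rows (S1: 7>-5, S2: 3>-2, S3: 7>-1); eliminate C3.
For Country A, S1 strictly dominates S3 on the remaining columns (C2: 2>0, C4: 2>-5); eliminate S3.
Column C4 is eliminated: C2 beats it against every remaining row (S1: 7>2, S2: 3>-1).
Row S1 is eliminated: S2 beats it against every remaining column (C2: 6>2).
Among the remaining strategies, none is strictly dominated by another pure strategy of the same player, so the elimination stops.
Surviving strategies — Country A: {S2}; Country B: {C2}.

C2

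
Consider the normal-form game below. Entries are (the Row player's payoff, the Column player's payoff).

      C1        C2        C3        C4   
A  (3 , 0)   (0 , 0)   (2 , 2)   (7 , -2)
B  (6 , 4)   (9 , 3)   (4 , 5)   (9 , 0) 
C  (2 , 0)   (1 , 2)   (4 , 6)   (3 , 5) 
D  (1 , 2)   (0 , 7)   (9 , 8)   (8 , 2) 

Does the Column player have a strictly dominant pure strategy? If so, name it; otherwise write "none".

C3

C3 vs C1: A: 2>0, B: 5>4, C: 6>0, D: 8>2.
C3 vs C2: A: 2>0, B: 5>3, C: 6>2, D: 8>7.
C3 vs C4: A: 2>-2, B: 5>0, C: 6>5, D: 8>2.
C3 strictly beats every other strategy against every opponent action, so it is strictly dominant.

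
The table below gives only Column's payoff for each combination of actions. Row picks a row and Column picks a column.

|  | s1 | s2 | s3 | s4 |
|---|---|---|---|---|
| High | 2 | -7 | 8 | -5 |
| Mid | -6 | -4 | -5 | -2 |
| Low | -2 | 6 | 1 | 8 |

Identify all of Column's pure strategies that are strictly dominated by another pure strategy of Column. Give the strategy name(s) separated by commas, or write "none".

s1 is strictly dominated by s3 (High: 8>2, Mid: -5>-6, Low: 1>-2).
s2: dominated, since s4 does at least as well everywhere (High: -5>-7, Mid: -2>-4, Low: 8>6).
s3 is not dominated — it holds its own against s1 at High (8>2); s2 at High (8>-7); s4 at High (8>-5).
s4: no other strategy beats it everywhere (s1 at Mid (-2>-6); s2 at High (-5>-7); s3 at Mid (-2>-5)).

s1, s2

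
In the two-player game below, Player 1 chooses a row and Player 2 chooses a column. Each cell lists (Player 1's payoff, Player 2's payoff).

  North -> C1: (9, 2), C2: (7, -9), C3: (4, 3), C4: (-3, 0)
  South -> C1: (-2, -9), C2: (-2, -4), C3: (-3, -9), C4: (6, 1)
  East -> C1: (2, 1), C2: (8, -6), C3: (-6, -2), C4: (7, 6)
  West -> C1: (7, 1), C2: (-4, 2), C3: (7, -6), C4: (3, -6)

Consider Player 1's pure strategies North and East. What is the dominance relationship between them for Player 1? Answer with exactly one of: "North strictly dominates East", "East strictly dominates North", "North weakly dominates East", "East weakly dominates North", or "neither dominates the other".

Compare North to East across each opponent action: C1: 9>2, C2: 7<8, C3: 4>-6, C4: -3<7.
North does better at C1, C3 but worse at C2, C4; neither strategy dominates the other.

neither dominates the other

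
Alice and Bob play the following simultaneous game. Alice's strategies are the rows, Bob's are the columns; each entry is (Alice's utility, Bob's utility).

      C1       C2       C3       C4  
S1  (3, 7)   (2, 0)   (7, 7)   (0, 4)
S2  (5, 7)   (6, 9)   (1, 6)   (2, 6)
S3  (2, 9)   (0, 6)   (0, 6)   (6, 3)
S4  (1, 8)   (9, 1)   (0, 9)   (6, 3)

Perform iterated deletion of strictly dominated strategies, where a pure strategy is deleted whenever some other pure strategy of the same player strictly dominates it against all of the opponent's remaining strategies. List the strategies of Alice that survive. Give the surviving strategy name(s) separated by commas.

Column C4 is eliminated: C1 beats it against every remaining row (S1: 7>4, S2: 7>6, S3: 9>3, S4: 8>3).
Row S3 is eliminated: S1 beats it against every remaining column (C1: 3>2, C2: 2>0, C3: 7>0).
Among the remaining strategies, none is strictly dominated by another pure strategy of the same player, so the elimination stops.
Surviving strategies — Alice: {S1, S2, S4}; Bob: {C1, C2, C3}.

S1, S2, S4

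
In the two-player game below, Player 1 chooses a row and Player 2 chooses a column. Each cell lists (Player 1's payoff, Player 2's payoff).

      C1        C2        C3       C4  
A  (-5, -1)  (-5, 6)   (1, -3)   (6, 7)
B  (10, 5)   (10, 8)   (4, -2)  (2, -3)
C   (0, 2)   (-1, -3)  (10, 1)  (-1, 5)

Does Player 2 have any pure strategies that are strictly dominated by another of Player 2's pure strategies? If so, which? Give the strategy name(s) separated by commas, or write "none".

C3

C1 is not dominated — it holds its own against C2 at C (2>-3); C3 at A (-1>-3); C4 at B (5>-3).
Nothing dominates C2: C1 at A (6>-1); C3 at A (6>-3); C4 at B (8>-3).
C1 strictly dominates C3 — A: -1>-3, B: 5>-2, C: 2>1.
C4 is not dominated — it holds its own against C1 at A (7>-1); C2 at A (7>6); C3 at A (7>-3).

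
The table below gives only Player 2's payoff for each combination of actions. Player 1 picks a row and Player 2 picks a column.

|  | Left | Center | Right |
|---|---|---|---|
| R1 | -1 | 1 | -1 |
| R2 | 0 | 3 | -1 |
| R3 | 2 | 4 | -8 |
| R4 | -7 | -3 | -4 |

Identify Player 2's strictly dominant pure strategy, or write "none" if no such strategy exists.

Center vs Left: R1: 1>-1, R2: 3>0, R3: 4>2, R4: -3>-7.
Center vs Right: R1: 1>-1, R2: 3>-1, R3: 4>-8, R4: -3>-4.
Center strictly beats every other strategy against every opponent action, so it is strictly dominant.

Center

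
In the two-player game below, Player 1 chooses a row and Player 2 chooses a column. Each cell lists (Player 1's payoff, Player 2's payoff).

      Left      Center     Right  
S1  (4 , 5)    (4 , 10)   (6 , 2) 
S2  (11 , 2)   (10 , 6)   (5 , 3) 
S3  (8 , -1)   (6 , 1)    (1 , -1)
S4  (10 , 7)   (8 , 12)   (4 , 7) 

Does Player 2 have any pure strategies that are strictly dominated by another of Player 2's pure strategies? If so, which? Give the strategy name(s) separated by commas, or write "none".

Left, Right

Center strictly dominates Left — S1: 10>5, S2: 6>2, S3: 1>-1, S4: 12>7.
Center is not dominated — it holds its own against Left at S1 (10>5); Right at S1 (10>2).
Right: dominated, since Center does at least as well everywhere (S1: 10>2, S2: 6>3, S3: 1>-1, S4: 12>7).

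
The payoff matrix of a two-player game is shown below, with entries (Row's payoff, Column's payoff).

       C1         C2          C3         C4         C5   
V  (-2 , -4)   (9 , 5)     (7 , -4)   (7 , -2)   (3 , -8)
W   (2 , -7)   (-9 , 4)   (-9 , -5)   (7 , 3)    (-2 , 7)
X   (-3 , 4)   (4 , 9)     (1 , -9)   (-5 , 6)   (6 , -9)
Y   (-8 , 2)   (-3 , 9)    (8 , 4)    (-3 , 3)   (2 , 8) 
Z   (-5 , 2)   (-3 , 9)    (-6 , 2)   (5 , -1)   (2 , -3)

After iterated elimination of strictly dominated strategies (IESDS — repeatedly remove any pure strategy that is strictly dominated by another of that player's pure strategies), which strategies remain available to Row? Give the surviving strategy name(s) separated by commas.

For Row, V strictly dominates Z on the remaining columns (C1: -2>-5, C2: 9>-3, C3: 7>-6, C4: 7>5, C5: 3>2); eliminate Z.
For Column, C2 strictly dominates C1 on the remaining rows (V: 5>-4, W: 4>-7, X: 9>4, Y: 9>2); eliminate C1.
Column C3 is eliminated: C2 beats it against every remaining row (V: 5>-4, W: 4>-5, X: 9>-9, Y: 9>4).
Row Y is eliminated: V beats it against every remaining column (C2: 9>-3, C4: 7>-3, C5: 3>2).
Column C4 is eliminated: C2 beats it against every remaining row (V: 5>-2, W: 4>3, X: 9>6).
Row's strategy W is strictly dominated by V (C2: 9>-9, C5: 3>-2) and is removed.
For Column, C2 strictly dominates C5 on the remaining rows (V: 5>-8, X: 9>-9); eliminate C5.
Row X is eliminated: V beats it against every remaining column (C2: 9>4).
Among the remaining strategies, none is strictly dominated by another pure strategy of the same player, so the elimination stops.
Surviving strategies — Row: {V}; Column: {C2}.

V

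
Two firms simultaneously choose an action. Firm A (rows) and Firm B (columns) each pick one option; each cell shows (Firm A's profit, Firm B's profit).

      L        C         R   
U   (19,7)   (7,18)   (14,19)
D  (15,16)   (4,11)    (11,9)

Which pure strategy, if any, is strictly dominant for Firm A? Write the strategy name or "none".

U vs D: L: 19>15, C: 7>4, R: 14>11.
U strictly beats every other strategy against every opponent action, so it is strictly dominant.

U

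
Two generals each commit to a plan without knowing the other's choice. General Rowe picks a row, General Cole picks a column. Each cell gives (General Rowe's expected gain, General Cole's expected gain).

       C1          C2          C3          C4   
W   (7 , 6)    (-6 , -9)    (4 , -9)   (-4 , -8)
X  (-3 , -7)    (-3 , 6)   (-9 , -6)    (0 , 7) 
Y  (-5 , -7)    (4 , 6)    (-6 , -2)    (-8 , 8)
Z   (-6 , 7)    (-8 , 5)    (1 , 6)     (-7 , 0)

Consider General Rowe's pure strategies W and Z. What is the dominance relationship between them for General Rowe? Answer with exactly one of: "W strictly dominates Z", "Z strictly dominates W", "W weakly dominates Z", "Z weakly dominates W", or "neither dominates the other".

W strictly dominates Z

W's payoffs vs Z's, by General Cole's action — C1: 7>-6, C2: -6>-8, C3: 4>1, C4: -4>-7.
W gives a strictly higher payoff against each opponent action, so W strictly dominates Z.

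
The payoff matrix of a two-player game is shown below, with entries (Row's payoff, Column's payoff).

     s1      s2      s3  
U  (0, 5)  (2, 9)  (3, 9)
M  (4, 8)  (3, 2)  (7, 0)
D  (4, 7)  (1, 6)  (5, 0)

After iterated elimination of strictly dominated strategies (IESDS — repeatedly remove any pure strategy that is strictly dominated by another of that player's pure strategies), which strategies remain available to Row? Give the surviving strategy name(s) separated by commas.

M, D

Row U is eliminated: M beats it against every remaining column (s1: 4>0, s2: 3>2, s3: 7>3).
Column s2 is eliminated: s1 beats it against every remaining row (M: 8>2, D: 7>6).
For Column, s1 strictly dominates s3 on the remaining rows (M: 8>0, D: 7>0); eliminate s3.
Among the remaining strategies, none is strictly dominated by another pure strategy of the same player, so the elimination stops.
Surviving strategies — Row: {M, D}; Column: {s1}.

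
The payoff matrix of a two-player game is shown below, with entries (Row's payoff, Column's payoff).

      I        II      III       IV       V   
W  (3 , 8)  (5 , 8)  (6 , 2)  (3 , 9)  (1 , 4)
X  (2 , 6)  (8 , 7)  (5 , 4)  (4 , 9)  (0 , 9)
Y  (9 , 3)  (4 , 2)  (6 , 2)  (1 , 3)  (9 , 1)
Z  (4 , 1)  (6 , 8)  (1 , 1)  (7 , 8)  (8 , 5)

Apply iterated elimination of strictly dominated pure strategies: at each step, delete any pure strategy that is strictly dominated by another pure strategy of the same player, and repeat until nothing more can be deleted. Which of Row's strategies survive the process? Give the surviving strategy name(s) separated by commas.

Column III is eliminated: IV beats it against every remaining row (W: 9>2, X: 9>4, Y: 3>2, Z: 8>1).
Row W is eliminated: Z beats it against every remaining column (I: 4>3, II: 6>5, IV: 7>3, V: 8>1).
Among the remaining strategies, none is strictly dominated by another pure strategy of the same player, so the elimination stops.
Surviving strategies — Row: {X, Y, Z}; Column: {I, II, IV, V}.

X, Y, Z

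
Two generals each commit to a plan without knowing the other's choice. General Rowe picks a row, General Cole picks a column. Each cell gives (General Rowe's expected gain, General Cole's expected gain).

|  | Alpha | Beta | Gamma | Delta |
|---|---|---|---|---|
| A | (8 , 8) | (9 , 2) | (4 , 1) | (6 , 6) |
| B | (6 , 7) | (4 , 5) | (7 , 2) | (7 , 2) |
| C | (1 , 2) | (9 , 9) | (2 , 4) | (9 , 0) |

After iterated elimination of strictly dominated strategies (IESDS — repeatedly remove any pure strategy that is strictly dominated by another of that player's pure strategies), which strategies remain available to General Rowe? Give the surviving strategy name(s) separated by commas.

A, C

For General Cole, Beta strictly dominates Gamma on the remaining rows (A: 2>1, B: 5>2, C: 9>4); eliminate Gamma.
General Cole's strategy Delta is strictly dominated by Alpha (A: 8>6, B: 7>2, C: 2>0) and is removed.
General Rowe's strategy B is strictly dominated by A (Alpha: 8>6, Beta: 9>4) and is removed.
Among the remaining strategies, none is strictly dominated by another pure strategy of the same player, so the elimination stops.
Surviving strategies — General Rowe: {A, C}; General Cole: {Alpha, Beta}.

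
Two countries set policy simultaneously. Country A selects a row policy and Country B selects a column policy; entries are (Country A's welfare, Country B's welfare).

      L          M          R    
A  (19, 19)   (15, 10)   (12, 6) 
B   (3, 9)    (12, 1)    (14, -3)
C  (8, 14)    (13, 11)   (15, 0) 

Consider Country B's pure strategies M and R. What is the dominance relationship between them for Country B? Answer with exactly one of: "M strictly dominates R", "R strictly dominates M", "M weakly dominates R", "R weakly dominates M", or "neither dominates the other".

Compare M to R across each choice by Country A: A: 10>6, B: 1>-3, C: 11>0.
Every comparison favours M, so M strictly dominates R.

M strictly dominates R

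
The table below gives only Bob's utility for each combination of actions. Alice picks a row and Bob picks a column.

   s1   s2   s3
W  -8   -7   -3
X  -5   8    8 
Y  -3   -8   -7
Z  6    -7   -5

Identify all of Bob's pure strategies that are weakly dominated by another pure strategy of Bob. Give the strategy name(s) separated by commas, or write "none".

s1: no other strategy beats it everywhere (s2 at Y (-3>-8); s3 at Y (-3>-7)).
s2: dominated, since s3 does at least as well everywhere (W: -3>-7, X: 8=8, Y: -7>-8, Z: -5>-7).
Nothing dominates s3: s1 at W (-3>-8); s2 at W (-3>-7).

s2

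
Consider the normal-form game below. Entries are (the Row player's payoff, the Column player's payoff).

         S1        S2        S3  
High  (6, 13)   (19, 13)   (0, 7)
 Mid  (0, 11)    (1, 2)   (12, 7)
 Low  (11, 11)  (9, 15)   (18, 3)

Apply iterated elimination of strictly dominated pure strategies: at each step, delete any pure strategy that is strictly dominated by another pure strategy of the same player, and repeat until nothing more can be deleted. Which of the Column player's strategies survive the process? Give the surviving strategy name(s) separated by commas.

Row Mid is eliminated: Low beats it against every remaining column (S1: 11>0, S2: 9>1, S3: 18>12).
The Column player's strategy S3 is strictly dominated by S1 (High: 13>7, Low: 11>3) and is removed.
Among the remaining strategies, none is strictly dominated by another pure strategy of the same player, so the elimination stops.
Surviving strategies — the Row player: {High, Low}; the Column player: {S1, S2}.

S1, S2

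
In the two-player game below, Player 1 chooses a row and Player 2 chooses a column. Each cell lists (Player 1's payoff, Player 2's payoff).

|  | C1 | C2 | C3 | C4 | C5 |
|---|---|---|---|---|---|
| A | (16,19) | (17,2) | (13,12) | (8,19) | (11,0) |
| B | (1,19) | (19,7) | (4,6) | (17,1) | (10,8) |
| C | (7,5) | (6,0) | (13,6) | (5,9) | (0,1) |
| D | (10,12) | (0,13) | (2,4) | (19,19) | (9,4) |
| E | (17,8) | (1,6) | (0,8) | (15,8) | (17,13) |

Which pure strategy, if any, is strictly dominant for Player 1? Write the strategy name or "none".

none

A fails to dominate B at C2 (17<19).
B fails to dominate A at C1 (1<16).
C fails to dominate A at C1 (7<16).
D fails to dominate A at C1 (10<16).
E fails to dominate A at C2 (1<17).
No single strategy dominates all the others.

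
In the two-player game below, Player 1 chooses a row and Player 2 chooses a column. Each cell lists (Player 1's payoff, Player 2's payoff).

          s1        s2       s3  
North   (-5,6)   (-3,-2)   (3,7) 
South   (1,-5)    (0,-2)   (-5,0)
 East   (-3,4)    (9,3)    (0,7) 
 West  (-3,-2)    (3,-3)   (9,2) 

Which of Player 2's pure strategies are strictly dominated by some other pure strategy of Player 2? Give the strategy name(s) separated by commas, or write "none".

s1: dominated, since s3 does at least as well everywhere (North: 7>6, South: 0>-5, East: 7>4, West: 2>-2).
s3 strictly dominates s2 — North: 7>-2, South: 0>-2, East: 7>3, West: 2>-3.
s3 is not dominated — it holds its own against s1 at North (7>6); s2 at North (7>-2).

s1, s2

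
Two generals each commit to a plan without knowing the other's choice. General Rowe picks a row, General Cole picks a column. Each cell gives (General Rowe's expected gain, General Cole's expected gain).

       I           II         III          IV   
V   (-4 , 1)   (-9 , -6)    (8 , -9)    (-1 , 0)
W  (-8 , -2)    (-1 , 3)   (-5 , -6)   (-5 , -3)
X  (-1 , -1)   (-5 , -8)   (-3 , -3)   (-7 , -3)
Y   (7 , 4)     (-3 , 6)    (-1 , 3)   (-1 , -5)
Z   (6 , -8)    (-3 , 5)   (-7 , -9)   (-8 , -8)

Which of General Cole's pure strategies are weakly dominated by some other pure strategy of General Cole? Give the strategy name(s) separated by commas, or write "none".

I is not dominated — it holds its own against II at V (1>-6); III at V (1>-9); IV at V (1>0).
Nothing dominates II: I at W (3>-2); III at V (-6>-9); IV at W (3>-3).
III is weakly dominated by I (V: 1>-9, W: -2>-6, X: -1>-3, Y: 4>3, Z: -8>-9).
I weakly dominates IV — V: 1>0, W: -2>-3, X: -1>-3, Y: 4>-5, Z: -8=-8.

III, IV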